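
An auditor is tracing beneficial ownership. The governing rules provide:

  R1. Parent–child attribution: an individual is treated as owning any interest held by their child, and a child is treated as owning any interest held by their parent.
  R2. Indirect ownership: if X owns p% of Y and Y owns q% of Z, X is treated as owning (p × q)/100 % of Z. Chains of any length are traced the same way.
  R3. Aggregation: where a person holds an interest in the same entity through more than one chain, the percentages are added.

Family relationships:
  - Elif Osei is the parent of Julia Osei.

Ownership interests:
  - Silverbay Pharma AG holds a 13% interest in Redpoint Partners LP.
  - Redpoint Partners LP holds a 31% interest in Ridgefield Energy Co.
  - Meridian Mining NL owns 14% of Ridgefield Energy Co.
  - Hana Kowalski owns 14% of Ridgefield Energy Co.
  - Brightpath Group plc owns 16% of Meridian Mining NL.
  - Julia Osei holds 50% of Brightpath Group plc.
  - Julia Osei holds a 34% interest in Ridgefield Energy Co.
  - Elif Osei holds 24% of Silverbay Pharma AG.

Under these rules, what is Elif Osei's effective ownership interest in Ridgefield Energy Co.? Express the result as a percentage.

By parent–child attribution (R1), Elif Osei is treated as owning Julia Osei's 50% interest in Brightpath Group plc.
By parent–child attribution (R1), Elif Osei is treated as owning Julia Osei's 34% interest in Ridgefield Energy Co.
Chain via Silverbay Pharma AG → Redpoint Partners LP (R2): 24% × 13% × 31% = 0.9672% of Ridgefield Energy Co.
Chain via Brightpath Group plc → Meridian Mining NL (R2): 50% × 16% × 14% = 1.12% of Ridgefield Energy Co.
Direct interest in Ridgefield Energy Co: 34%.
Aggregating (R3): 0.9672% + 1.12% + 34% = 36.0872%.

36.0872%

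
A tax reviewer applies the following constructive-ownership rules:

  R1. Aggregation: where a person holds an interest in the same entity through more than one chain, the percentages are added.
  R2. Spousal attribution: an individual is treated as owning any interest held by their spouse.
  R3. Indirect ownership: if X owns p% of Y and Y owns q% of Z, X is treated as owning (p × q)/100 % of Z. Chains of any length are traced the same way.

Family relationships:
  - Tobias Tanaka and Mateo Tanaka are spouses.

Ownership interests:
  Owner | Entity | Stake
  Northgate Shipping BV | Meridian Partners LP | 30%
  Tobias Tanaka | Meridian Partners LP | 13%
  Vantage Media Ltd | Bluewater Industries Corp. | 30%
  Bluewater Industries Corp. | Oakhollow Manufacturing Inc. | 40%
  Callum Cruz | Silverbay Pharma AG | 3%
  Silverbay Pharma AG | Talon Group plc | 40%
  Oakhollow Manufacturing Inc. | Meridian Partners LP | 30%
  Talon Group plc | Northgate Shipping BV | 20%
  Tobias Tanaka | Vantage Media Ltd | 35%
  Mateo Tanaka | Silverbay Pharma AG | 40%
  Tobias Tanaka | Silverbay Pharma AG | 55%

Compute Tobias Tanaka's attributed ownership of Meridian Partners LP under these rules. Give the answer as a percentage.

By spousal attribution (R2), Tobias Tanaka is treated as also owning Mateo Tanaka's interest in Silverbay Pharma AG, giving 55% + 40% = 95%.
Chain via Vantage Media Ltd → Bluewater Industries Corp. → Oakhollow Manufacturing Inc. (R3): 35% × 30% × 40% × 30% = 1.26% of Meridian Partners LP.
Chain via Silverbay Pharma AG → Talon Group plc → Northgate Shipping BV (R3): 95% × 40% × 20% × 30% = 2.28% of Meridian Partners LP.
Direct interest in Meridian Partners LP: 13%.
Aggregating (R1): 1.26% + 2.28% + 13% = 16.54%.

16.54%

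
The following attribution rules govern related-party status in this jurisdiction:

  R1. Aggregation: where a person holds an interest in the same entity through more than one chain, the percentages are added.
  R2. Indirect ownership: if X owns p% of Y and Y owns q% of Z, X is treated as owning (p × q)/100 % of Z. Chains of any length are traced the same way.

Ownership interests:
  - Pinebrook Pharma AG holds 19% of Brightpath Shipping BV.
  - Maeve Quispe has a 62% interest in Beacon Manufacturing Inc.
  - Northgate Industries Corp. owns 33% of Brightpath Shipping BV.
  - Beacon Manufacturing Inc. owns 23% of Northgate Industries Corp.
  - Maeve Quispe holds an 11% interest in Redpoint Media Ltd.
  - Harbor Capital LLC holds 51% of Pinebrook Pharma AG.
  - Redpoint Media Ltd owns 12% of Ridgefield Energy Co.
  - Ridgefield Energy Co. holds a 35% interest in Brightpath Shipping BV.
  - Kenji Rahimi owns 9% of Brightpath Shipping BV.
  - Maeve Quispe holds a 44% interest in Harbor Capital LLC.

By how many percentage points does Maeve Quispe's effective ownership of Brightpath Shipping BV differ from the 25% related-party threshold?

Chain via Redpoint Media Ltd → Ridgefield Energy Co. (R2): 11% × 12% × 35% = 0.462% of Brightpath Shipping BV.
Chain via Harbor Capital LLC → Pinebrook Pharma AG (R2): 44% × 51% × 19% = 4.2636% of Brightpath Shipping BV.
Chain via Beacon Manufacturing Inc. → Northgate Industries Corp. (R2): 62% × 23% × 33% = 4.7058% of Brightpath Shipping BV.
Aggregating (R1): 0.462% + 4.2636% + 4.7058% = 9.4314%.
9.4314% falls short of the 25% threshold by 15.5686 percentage points.

15.5686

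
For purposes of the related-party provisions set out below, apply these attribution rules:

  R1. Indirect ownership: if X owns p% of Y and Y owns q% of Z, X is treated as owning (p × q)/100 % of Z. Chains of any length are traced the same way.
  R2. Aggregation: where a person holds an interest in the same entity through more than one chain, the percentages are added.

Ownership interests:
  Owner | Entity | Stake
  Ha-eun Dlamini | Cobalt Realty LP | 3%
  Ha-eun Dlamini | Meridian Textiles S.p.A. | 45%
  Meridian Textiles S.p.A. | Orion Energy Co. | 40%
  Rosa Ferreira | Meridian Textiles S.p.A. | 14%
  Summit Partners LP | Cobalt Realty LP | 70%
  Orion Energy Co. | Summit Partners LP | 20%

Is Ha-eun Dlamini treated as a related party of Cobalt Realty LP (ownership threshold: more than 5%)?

Chain via Meridian Textiles S.p.A. → Orion Energy Co. → Summit Partners LP (R1): 45% × 40% × 20% × 70% = 2.52% of Cobalt Realty LP.
Direct interest in Cobalt Realty LP: 3%.
Aggregating (R2): 2.52% + 3% = 5.52%.
5.52% exceeds the 5% threshold, so Ha-eun is a related party to Cobalt Realty LP.

Yes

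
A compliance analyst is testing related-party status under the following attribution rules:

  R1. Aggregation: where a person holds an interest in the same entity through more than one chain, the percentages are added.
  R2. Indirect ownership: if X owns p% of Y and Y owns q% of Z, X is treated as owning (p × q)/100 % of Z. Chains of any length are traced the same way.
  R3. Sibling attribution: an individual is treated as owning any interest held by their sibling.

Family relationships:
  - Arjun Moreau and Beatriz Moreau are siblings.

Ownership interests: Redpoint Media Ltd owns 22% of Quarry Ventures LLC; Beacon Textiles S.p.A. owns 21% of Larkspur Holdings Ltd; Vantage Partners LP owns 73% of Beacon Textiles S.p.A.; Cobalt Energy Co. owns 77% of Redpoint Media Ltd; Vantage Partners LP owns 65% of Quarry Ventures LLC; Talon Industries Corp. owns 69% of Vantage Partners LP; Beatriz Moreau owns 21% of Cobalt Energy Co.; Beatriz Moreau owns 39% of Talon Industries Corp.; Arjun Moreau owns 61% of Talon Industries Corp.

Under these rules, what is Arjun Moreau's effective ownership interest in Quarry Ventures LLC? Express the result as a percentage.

By sibling attribution (R3), Arjun Moreau is treated as also owning Beatriz Moreau's interest in Talon Industries Corp, giving 61% + 39% = 100%.
By sibling attribution (R3), Arjun Moreau is treated as owning Beatriz Moreau's 21% interest in Cobalt Energy Co.
Chain via Talon Industries Corp. → Vantage Partners LP (R2): 100% × 69% × 65% = 44.85% of Quarry Ventures LLC.
Chain via Cobalt Energy Co. → Redpoint Media Ltd (R2): 21% × 77% × 22% = 3.5574% of Quarry Ventures LLC.
Aggregating (R1): 44.85% + 3.5574% = 48.4074%.

48.4074%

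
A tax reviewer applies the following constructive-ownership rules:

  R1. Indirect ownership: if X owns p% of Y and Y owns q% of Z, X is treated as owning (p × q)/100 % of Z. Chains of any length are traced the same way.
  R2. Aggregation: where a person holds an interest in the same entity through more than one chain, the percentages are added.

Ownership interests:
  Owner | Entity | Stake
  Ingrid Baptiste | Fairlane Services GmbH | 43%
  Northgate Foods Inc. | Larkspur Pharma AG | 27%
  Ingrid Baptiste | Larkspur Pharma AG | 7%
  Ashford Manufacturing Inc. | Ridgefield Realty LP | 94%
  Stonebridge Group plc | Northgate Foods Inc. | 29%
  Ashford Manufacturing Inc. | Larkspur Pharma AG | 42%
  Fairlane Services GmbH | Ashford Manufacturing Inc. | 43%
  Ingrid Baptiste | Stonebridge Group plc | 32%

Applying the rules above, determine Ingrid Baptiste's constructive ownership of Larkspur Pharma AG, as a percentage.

Chain via Stonebridge Group plc → Northgate Foods Inc. (R1): 32% × 29% × 27% = 2.5056% of Larkspur Pharma AG.
Chain via Fairlane Services GmbH → Ashford Manufacturing Inc. (R1): 43% × 43% × 42% = 7.7658% of Larkspur Pharma AG.
Direct interest in Larkspur Pharma AG: 7%.
Aggregating (R2): 2.5056% + 7.7658% + 7% = 17.2714%.

17.2714%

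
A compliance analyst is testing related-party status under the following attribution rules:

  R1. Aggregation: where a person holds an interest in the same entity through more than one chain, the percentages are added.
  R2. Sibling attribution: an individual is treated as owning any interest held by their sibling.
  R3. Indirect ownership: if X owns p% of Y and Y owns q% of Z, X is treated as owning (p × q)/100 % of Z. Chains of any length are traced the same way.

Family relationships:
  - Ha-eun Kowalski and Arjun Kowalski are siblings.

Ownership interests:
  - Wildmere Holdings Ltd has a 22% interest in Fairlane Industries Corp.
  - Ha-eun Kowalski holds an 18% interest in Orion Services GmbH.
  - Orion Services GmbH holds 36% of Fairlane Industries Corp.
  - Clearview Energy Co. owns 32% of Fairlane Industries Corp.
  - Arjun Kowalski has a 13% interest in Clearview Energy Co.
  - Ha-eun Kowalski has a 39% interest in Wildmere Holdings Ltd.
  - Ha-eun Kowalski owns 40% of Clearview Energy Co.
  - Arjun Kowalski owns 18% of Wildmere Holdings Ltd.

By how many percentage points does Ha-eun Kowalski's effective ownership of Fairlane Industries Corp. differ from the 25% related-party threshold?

10.98

By sibling attribution (R2), Ha-eun Kowalski is treated as also owning Arjun Kowalski's interest in Clearview Energy Co, giving 40% + 13% = 53%.
By sibling attribution (R2), Ha-eun Kowalski is treated as also owning Arjun Kowalski's interest in Wildmere Holdings Ltd, giving 39% + 18% = 57%.
Chain via Clearview Energy Co. (R3): 53% × 32% = 16.96% of Fairlane Industries Corp.
Chain via Wildmere Holdings Ltd (R3): 57% × 22% = 12.54% of Fairlane Industries Corp.
Chain via Orion Services GmbH (R3): 18% × 36% = 6.48% of Fairlane Industries Corp.
Aggregating (R1): 16.96% + 12.54% + 6.48% = 35.98%.
35.98% exceeds the 25% threshold by 10.98 percentage points.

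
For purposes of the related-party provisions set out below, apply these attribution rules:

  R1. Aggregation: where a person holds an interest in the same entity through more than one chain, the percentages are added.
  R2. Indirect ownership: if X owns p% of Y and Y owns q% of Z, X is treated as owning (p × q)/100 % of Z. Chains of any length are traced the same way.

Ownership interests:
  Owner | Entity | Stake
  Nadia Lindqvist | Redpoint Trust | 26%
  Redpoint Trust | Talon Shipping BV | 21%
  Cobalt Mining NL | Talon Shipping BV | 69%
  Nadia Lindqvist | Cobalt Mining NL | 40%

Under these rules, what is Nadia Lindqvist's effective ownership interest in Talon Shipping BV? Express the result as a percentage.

Chain via Redpoint Trust (R2): 26% × 21% = 5.46% of Talon Shipping BV.
Chain via Cobalt Mining NL (R2): 40% × 69% = 27.6% of Talon Shipping BV.
Aggregating (R1): 5.46% + 27.6% = 33.06%.

33.06%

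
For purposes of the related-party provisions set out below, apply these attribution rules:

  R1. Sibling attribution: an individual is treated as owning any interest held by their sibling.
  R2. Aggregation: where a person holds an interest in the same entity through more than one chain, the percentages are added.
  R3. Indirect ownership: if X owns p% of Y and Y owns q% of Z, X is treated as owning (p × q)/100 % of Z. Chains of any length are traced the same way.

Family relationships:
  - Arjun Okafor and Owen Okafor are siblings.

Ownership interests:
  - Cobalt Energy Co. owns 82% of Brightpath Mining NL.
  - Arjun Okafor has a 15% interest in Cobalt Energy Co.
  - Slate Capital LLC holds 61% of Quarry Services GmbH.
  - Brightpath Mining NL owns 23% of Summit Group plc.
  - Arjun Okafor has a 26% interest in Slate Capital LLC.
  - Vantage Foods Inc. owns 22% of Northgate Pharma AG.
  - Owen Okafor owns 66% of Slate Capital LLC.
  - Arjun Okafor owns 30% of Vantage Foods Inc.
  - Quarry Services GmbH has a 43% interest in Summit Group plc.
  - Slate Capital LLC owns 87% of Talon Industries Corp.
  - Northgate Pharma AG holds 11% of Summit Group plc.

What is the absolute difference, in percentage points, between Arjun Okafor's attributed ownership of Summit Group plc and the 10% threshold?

17.6866

By sibling attribution (R1), Arjun Okafor is treated as also owning Owen Okafor's interest in Slate Capital LLC, giving 26% + 66% = 92%.
Chain via Slate Capital LLC → Quarry Services GmbH (R3): 92% × 61% × 43% = 24.1316% of Summit Group plc.
Chain via Vantage Foods Inc. → Northgate Pharma AG (R3): 30% × 22% × 11% = 0.726% of Summit Group plc.
Chain via Cobalt Energy Co. → Brightpath Mining NL (R3): 15% × 82% × 23% = 2.829% of Summit Group plc.
Aggregating (R2): 24.1316% + 0.726% + 2.829% = 27.6866%.
27.6866% exceeds the 10% threshold by 17.6866 percentage points.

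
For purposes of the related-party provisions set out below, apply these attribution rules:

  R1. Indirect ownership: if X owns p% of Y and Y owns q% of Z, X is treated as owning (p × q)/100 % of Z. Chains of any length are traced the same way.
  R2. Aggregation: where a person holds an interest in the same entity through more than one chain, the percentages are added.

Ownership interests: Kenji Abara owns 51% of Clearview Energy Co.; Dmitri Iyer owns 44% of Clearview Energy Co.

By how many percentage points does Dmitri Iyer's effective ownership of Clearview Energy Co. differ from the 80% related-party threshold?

36

Direct interest in Clearview Energy Co: 44%.
44% falls short of the 80% threshold by 36 percentage points.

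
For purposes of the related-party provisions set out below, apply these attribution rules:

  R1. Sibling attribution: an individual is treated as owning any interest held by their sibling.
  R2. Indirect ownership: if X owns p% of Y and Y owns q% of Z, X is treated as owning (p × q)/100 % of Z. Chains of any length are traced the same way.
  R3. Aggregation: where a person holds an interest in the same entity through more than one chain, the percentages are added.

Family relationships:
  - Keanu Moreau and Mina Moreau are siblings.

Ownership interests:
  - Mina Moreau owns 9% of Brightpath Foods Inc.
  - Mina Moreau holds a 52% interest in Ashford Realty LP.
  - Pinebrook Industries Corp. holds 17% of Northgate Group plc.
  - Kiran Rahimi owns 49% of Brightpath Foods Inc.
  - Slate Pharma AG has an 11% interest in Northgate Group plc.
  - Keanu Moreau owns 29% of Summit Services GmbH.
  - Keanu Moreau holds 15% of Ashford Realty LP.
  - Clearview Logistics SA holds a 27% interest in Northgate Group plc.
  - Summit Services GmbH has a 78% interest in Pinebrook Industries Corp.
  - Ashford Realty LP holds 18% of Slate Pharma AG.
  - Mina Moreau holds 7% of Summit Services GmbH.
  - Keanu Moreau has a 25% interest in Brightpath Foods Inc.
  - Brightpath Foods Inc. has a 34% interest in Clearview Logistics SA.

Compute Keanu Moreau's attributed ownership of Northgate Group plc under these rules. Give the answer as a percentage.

By sibling attribution (R1), Keanu Moreau is treated as also owning Mina Moreau's interest in Brightpath Foods Inc, giving 25% + 9% = 34%.
By sibling attribution (R1), Keanu Moreau is treated as also owning Mina Moreau's interest in Ashford Realty LP, giving 15% + 52% = 67%.
By sibling attribution (R1), Keanu Moreau is treated as also owning Mina Moreau's interest in Summit Services GmbH, giving 29% + 7% = 36%.
Chain via Brightpath Foods Inc. → Clearview Logistics SA (R2): 34% × 34% × 27% = 3.1212% of Northgate Group plc.
Chain via Ashford Realty LP → Slate Pharma AG (R2): 67% × 18% × 11% = 1.3266% of Northgate Group plc.
Chain via Summit Services GmbH → Pinebrook Industries Corp. (R2): 36% × 78% × 17% = 4.7736% of Northgate Group plc.
Aggregating (R3): 3.1212% + 1.3266% + 4.7736% = 9.2214%.

9.2214%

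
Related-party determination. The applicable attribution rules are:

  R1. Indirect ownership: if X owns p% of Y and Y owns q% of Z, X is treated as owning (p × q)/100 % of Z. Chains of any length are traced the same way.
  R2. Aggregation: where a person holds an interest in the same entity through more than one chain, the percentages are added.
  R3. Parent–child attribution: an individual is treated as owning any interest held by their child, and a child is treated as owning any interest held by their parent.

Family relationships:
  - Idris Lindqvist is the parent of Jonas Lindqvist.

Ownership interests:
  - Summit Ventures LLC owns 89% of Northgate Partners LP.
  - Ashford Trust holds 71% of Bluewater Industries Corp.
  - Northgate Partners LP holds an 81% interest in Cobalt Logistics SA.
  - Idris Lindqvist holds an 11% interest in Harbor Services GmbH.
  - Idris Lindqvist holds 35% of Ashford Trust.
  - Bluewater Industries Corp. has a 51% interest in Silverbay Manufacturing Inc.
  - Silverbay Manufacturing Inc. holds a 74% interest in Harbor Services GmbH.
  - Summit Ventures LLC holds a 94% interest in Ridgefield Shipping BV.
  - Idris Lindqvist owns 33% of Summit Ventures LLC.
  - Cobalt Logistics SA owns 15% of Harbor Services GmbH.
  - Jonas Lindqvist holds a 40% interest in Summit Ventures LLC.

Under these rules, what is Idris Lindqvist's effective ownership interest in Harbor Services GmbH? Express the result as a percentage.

By parent–child attribution (R3), Idris Lindqvist is treated as also owning Jonas Lindqvist's interest in Summit Ventures LLC, giving 33% + 40% = 73%.
Chain via Summit Ventures LLC → Northgate Partners LP → Cobalt Logistics SA (R1): 73% × 89% × 81% × 15% = 7.893855% of Harbor Services GmbH.
Chain via Ashford Trust → Bluewater Industries Corp. → Silverbay Manufacturing Inc. (R1): 35% × 71% × 51% × 74% = 9.37839% of Harbor Services GmbH.
Direct interest in Harbor Services GmbH: 11%.
Aggregating (R2): 7.893855% + 9.37839% + 11% = 28.272245%.

28.272245%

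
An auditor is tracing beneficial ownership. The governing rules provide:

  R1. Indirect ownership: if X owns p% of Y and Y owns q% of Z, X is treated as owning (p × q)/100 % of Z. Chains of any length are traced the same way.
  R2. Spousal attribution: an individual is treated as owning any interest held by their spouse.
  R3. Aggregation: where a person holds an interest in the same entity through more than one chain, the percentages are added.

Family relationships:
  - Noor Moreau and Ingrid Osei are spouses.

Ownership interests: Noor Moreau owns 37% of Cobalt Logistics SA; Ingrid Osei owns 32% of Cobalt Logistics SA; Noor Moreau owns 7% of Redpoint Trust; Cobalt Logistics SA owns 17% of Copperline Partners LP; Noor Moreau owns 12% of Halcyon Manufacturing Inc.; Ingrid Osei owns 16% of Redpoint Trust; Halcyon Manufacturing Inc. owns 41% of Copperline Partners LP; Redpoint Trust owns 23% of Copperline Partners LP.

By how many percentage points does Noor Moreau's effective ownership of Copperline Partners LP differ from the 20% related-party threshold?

1.94

By spousal attribution (R2), Noor Moreau is treated as also owning Ingrid Osei's interest in Redpoint Trust, giving 7% + 16% = 23%.
By spousal attribution (R2), Noor Moreau is treated as also owning Ingrid Osei's interest in Cobalt Logistics SA, giving 37% + 32% = 69%.
Chain via Redpoint Trust (R1): 23% × 23% = 5.29% of Copperline Partners LP.
Chain via Halcyon Manufacturing Inc. (R1): 12% × 41% = 4.92% of Copperline Partners LP.
Chain via Cobalt Logistics SA (R1): 69% × 17% = 11.73% of Copperline Partners LP.
Aggregating (R3): 5.29% + 4.92% + 11.73% = 21.94%.
21.94% exceeds the 20% threshold by 1.94 percentage points.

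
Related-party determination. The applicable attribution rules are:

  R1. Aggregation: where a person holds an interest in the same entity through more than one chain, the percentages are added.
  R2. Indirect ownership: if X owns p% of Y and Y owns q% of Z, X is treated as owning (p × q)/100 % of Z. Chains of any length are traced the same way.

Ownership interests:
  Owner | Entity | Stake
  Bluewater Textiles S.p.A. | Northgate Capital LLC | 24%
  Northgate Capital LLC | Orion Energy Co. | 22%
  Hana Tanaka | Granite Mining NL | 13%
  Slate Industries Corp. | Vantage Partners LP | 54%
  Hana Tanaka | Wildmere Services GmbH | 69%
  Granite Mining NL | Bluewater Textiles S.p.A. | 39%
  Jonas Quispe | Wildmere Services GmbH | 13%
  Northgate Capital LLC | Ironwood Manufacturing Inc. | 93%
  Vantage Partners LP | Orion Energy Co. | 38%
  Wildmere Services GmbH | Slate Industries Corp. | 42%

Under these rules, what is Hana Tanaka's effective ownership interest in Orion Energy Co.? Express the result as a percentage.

6.214392%

Chain via Granite Mining NL → Bluewater Textiles S.p.A. → Northgate Capital LLC (R2): 13% × 39% × 24% × 22% = 0.267696% of Orion Energy Co.
Chain via Wildmere Services GmbH → Slate Industries Corp. → Vantage Partners LP (R2): 69% × 42% × 54% × 38% = 5.946696% of Orion Energy Co.
Aggregating (R1): 0.267696% + 5.946696% = 6.214392%.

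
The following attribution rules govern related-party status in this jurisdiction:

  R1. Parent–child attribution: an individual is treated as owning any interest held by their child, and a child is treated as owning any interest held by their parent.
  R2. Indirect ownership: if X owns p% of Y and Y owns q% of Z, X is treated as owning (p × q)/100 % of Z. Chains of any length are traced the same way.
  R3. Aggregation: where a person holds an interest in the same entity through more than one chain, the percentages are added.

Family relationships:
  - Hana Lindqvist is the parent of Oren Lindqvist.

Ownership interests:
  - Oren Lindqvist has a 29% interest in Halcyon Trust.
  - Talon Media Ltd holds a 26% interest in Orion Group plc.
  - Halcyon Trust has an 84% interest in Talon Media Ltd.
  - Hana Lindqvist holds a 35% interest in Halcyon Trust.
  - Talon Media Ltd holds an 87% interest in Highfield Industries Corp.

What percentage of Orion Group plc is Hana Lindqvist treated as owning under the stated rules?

13.9776%

By parent–child attribution (R1), Hana Lindqvist is treated as also owning Oren Lindqvist's interest in Halcyon Trust, giving 35% + 29% = 64%.
Chain via Halcyon Trust → Talon Media Ltd (R2): 64% × 84% × 26% = 13.9776% of Orion Group plc.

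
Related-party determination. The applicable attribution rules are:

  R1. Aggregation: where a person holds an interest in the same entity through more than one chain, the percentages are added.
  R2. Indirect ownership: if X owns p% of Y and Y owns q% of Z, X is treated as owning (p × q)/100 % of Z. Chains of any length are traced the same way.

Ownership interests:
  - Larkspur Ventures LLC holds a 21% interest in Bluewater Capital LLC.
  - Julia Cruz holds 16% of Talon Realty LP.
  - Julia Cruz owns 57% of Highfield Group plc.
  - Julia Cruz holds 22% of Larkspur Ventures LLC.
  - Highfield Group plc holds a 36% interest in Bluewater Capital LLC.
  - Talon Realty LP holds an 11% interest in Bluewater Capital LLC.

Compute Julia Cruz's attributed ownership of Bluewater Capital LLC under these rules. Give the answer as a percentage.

Chain via Larkspur Ventures LLC (R2): 22% × 21% = 4.62% of Bluewater Capital LLC.
Chain via Highfield Group plc (R2): 57% × 36% = 20.52% of Bluewater Capital LLC.
Chain via Talon Realty LP (R2): 16% × 11% = 1.76% of Bluewater Capital LLC.
Aggregating (R1): 4.62% + 20.52% + 1.76% = 26.9%.

26.9%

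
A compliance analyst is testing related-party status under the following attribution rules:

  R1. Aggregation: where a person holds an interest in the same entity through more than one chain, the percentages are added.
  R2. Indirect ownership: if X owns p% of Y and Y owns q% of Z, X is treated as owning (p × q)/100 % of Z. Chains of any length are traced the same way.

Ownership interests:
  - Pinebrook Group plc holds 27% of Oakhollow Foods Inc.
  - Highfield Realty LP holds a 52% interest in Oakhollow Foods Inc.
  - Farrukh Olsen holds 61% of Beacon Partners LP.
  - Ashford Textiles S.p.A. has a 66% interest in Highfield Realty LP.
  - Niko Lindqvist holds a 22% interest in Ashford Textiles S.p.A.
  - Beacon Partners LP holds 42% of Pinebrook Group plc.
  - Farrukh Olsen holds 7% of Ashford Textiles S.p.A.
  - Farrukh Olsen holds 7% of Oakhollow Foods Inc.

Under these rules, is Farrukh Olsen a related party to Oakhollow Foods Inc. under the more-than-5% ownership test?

Yes

Chain via Ashford Textiles S.p.A. → Highfield Realty LP (R2): 7% × 66% × 52% = 2.4024% of Oakhollow Foods Inc.
Chain via Beacon Partners LP → Pinebrook Group plc (R2): 61% × 42% × 27% = 6.9174% of Oakhollow Foods Inc.
Direct interest in Oakhollow Foods Inc: 7%.
Aggregating (R1): 2.4024% + 6.9174% + 7% = 16.3198%.
16.3198% exceeds the 5% threshold, so Farrukh is a related party to Oakhollow Foods Inc.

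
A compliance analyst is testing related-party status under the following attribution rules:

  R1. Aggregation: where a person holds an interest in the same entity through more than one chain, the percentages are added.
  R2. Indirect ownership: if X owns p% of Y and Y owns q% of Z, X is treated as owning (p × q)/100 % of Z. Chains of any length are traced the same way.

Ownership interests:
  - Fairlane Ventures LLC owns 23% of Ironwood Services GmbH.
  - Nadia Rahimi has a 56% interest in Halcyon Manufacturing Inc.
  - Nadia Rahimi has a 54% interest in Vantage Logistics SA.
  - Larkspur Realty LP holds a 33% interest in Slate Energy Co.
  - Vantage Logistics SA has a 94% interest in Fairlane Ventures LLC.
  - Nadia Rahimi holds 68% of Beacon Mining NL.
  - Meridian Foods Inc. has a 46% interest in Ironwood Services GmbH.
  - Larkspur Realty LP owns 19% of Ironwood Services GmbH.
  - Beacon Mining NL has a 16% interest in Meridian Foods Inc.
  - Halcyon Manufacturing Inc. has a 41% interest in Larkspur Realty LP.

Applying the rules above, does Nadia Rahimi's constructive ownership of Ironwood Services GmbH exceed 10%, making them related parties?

Chain via Beacon Mining NL → Meridian Foods Inc. (R2): 68% × 16% × 46% = 5.0048% of Ironwood Services GmbH.
Chain via Vantage Logistics SA → Fairlane Ventures LLC (R2): 54% × 94% × 23% = 11.6748% of Ironwood Services GmbH.
Chain via Halcyon Manufacturing Inc. → Larkspur Realty LP (R2): 56% × 41% × 19% = 4.3624% of Ironwood Services GmbH.
Aggregating (R1): 5.0048% + 11.6748% + 4.3624% = 21.042%.
21.042% exceeds the 10% threshold, so Nadia is a related party to Ironwood Services GmbH.

Yes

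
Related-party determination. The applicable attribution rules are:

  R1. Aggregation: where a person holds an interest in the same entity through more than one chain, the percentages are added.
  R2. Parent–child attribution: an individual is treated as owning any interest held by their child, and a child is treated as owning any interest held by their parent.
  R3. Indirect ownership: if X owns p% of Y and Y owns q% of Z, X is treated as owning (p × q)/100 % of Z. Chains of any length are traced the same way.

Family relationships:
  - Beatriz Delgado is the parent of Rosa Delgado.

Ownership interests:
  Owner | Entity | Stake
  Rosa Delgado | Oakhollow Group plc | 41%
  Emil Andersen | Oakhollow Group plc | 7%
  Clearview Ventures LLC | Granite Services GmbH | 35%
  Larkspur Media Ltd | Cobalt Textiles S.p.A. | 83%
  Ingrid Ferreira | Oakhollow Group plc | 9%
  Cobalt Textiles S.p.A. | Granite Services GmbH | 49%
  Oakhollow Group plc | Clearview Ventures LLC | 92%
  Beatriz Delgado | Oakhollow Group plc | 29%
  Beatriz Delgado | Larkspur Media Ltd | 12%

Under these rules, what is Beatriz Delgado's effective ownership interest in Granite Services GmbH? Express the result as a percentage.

27.4204%

By parent–child attribution (R2), Beatriz Delgado is treated as also owning Rosa Delgado's interest in Oakhollow Group plc, giving 29% + 41% = 70%.
Chain via Oakhollow Group plc → Clearview Ventures LLC (R3): 70% × 92% × 35% = 22.54% of Granite Services GmbH.
Chain via Larkspur Media Ltd → Cobalt Textiles S.p.A. (R3): 12% × 83% × 49% = 4.8804% of Granite Services GmbH.
Aggregating (R1): 22.54% + 4.8804% = 27.4204%.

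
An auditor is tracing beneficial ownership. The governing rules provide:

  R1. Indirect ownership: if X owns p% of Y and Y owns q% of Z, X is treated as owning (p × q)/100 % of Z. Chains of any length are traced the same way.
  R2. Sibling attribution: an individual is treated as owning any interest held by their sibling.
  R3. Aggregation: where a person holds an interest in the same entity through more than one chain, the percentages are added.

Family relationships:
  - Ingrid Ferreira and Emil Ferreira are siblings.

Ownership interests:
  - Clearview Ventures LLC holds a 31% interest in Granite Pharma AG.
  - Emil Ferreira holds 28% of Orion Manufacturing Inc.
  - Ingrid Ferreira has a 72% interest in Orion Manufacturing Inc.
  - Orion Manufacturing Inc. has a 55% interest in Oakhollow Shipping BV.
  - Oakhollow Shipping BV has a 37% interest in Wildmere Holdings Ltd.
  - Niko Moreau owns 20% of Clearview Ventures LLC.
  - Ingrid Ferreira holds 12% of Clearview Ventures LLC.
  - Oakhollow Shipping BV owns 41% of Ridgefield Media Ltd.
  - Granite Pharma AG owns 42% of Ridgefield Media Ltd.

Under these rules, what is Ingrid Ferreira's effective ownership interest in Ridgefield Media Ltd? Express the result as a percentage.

By sibling attribution (R2), Ingrid Ferreira is treated as also owning Emil Ferreira's interest in Orion Manufacturing Inc, giving 72% + 28% = 100%.
Chain via Orion Manufacturing Inc. → Oakhollow Shipping BV (R1): 100% × 55% × 41% = 22.55% of Ridgefield Media Ltd.
Chain via Clearview Ventures LLC → Granite Pharma AG (R1): 12% × 31% × 42% = 1.5624% of Ridgefield Media Ltd.
Aggregating (R3): 22.55% + 1.5624% = 24.1124%.

24.1124%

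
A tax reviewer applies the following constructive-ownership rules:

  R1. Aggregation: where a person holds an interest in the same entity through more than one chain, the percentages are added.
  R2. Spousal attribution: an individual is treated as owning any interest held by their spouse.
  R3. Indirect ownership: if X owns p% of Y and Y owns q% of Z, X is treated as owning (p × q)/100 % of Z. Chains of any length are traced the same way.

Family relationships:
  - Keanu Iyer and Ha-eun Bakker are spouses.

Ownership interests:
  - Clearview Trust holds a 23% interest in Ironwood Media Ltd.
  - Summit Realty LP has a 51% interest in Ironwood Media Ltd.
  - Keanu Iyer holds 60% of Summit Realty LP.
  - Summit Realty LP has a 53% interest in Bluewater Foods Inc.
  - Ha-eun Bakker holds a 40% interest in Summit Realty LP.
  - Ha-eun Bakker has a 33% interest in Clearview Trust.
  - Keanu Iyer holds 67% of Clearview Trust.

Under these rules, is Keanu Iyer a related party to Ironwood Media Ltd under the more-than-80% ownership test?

By spousal attribution (R2), Keanu Iyer is treated as also owning Ha-eun Bakker's interest in Summit Realty LP, giving 60% + 40% = 100%.
By spousal attribution (R2), Keanu Iyer is treated as also owning Ha-eun Bakker's interest in Clearview Trust, giving 67% + 33% = 100%.
Chain via Summit Realty LP (R3): 100% × 51% = 51% of Ironwood Media Ltd.
Chain via Clearview Trust (R3): 100% × 23% = 23% of Ironwood Media Ltd.
Aggregating (R1): 51% + 23% = 74%.
74% does not exceed the 80% threshold, so Keanu is not a related party to Ironwood Media Ltd.

No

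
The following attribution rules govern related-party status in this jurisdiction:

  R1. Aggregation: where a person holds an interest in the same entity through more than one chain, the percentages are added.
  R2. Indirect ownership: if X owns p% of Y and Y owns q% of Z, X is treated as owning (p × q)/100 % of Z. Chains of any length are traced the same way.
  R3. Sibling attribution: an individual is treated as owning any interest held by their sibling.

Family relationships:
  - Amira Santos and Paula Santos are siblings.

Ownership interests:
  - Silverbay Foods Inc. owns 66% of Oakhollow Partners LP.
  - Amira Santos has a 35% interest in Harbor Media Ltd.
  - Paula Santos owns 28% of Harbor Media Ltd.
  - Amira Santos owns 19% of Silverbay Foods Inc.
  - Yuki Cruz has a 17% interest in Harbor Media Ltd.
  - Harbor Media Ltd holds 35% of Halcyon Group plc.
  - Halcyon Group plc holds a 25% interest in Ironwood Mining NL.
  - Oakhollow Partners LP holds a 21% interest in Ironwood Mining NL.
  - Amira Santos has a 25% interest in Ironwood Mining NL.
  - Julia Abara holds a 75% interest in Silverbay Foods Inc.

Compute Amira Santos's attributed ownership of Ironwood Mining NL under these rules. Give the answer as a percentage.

By sibling attribution (R3), Amira Santos is treated as also owning Paula Santos's interest in Harbor Media Ltd, giving 35% + 28% = 63%.
Chain via Harbor Media Ltd → Halcyon Group plc (R2): 63% × 35% × 25% = 5.5125% of Ironwood Mining NL.
Chain via Silverbay Foods Inc. → Oakhollow Partners LP (R2): 19% × 66% × 21% = 2.6334% of Ironwood Mining NL.
Direct interest in Ironwood Mining NL: 25%.
Aggregating (R1): 5.5125% + 2.6334% + 25% = 33.1459%.

33.1459%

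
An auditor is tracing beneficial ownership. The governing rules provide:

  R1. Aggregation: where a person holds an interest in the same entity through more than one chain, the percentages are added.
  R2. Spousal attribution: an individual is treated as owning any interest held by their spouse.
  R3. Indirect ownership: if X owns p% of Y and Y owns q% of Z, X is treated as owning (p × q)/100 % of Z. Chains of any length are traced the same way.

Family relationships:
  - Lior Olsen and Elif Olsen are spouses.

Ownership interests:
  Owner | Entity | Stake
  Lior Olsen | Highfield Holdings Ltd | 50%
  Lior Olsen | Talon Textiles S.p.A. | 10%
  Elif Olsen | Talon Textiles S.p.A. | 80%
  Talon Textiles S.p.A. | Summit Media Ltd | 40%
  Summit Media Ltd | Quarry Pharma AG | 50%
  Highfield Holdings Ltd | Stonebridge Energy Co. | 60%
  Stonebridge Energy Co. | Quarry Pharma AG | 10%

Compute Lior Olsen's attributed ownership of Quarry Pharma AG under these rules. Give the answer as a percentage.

21%

By spousal attribution (R2), Lior Olsen is treated as also owning Elif Olsen's interest in Talon Textiles S.p.A, giving 10% + 80% = 90%.
Chain via Highfield Holdings Ltd → Stonebridge Energy Co. (R3): 50% × 60% × 10% = 3% of Quarry Pharma AG.
Chain via Talon Textiles S.p.A. → Summit Media Ltd (R3): 90% × 40% × 50% = 18% of Quarry Pharma AG.
Aggregating (R1): 3% + 18% = 21%.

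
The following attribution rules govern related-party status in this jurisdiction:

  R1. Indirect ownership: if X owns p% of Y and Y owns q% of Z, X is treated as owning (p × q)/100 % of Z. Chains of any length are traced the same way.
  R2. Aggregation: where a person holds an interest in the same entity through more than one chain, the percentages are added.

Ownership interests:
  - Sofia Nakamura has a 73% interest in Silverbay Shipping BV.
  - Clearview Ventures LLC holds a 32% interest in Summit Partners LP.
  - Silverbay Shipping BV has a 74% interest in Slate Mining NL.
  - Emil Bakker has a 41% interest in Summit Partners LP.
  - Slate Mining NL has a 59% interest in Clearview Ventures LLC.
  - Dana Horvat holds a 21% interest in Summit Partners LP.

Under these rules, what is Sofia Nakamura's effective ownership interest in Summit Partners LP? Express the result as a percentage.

Chain via Silverbay Shipping BV → Slate Mining NL → Clearview Ventures LLC (R1): 73% × 74% × 59% × 32% = 10.198976% of Summit Partners LP.

10.198976%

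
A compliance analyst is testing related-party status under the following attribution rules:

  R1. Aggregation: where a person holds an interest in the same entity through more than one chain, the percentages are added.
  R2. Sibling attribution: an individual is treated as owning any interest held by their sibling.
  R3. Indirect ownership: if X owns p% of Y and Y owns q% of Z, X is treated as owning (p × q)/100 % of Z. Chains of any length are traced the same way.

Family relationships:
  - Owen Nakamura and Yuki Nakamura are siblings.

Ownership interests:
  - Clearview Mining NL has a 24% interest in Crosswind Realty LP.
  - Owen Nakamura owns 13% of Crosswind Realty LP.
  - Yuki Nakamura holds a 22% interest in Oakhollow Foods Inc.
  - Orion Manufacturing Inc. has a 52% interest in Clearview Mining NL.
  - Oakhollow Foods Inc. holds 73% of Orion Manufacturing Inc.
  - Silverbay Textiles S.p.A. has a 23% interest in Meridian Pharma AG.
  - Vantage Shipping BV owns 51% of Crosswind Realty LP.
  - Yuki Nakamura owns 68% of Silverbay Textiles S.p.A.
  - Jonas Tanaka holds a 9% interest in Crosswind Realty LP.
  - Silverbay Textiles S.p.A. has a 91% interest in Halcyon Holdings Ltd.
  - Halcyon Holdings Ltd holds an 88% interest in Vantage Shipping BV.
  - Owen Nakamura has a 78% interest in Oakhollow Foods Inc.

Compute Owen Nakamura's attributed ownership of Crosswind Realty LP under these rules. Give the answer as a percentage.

By sibling attribution (R2), Owen Nakamura is treated as also owning Yuki Nakamura's interest in Oakhollow Foods Inc, giving 78% + 22% = 100%.
By sibling attribution (R2), Owen Nakamura is treated as owning Yuki Nakamura's 68% interest in Silverbay Textiles S.p.A.
Chain via Oakhollow Foods Inc. → Orion Manufacturing Inc. → Clearview Mining NL (R3): 100% × 73% × 52% × 24% = 9.1104% of Crosswind Realty LP.
Direct interest in Crosswind Realty LP: 13%.
Chain via Silverbay Textiles S.p.A. → Halcyon Holdings Ltd → Vantage Shipping BV (R3): 68% × 91% × 88% × 51% = 27.771744% of Crosswind Realty LP.
Aggregating (R1): 9.1104% + 13% + 27.771744% = 49.882144%.

49.882144%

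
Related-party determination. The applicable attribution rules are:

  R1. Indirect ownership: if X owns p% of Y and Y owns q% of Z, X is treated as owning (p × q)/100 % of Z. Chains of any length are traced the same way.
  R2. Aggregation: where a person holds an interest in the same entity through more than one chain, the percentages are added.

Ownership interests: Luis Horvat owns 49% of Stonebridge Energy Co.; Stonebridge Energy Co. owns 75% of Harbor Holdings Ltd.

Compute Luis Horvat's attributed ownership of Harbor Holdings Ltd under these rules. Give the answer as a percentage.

Chain via Stonebridge Energy Co. (R1): 49% × 75% = 36.75% of Harbor Holdings Ltd.

36.75%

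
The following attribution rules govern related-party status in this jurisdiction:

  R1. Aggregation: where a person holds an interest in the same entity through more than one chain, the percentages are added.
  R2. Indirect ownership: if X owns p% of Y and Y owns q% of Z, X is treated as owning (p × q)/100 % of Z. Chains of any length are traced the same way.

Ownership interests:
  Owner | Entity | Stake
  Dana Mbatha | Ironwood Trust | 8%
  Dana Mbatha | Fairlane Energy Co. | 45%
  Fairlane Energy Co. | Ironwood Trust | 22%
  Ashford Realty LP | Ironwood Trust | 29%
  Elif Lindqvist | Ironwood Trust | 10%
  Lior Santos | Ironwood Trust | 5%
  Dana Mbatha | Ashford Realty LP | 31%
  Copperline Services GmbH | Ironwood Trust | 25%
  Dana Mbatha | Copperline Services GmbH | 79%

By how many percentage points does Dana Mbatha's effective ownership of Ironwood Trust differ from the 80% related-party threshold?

33.36

Chain via Copperline Services GmbH (R2): 79% × 25% = 19.75% of Ironwood Trust.
Chain via Fairlane Energy Co. (R2): 45% × 22% = 9.9% of Ironwood Trust.
Chain via Ashford Realty LP (R2): 31% × 29% = 8.99% of Ironwood Trust.
Direct interest in Ironwood Trust: 8%.
Aggregating (R1): 19.75% + 9.9% + 8.99% + 8% = 46.64%.
46.64% falls short of the 80% threshold by 33.36 percentage points.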